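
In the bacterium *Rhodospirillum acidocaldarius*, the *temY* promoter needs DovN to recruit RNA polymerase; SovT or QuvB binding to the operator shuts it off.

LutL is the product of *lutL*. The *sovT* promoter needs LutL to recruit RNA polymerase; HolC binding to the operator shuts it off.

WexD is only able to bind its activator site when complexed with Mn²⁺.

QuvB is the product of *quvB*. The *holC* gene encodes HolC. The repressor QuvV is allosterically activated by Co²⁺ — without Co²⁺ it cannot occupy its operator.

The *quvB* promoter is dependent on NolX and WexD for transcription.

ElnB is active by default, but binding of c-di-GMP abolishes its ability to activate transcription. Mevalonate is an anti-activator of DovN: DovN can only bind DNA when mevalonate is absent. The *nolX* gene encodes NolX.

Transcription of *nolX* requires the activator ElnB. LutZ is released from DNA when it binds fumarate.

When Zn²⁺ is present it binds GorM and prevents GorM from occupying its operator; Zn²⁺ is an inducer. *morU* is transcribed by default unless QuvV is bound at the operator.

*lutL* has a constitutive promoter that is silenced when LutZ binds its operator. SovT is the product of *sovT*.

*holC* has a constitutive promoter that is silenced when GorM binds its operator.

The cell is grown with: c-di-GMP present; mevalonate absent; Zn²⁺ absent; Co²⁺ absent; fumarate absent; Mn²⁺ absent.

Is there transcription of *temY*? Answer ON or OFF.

Mevalonate is absent, so DovN is active.
Zn²⁺ is absent, so GorM is active.
With repressor GorM bound, *holC* is not transcribed.
So HolC is not produced.
Fumarate is absent, so LutZ is active.
With repressor LutZ bound, *lutL* is not transcribed.
So LutL is not produced.
Required activator LutL is absent, so *sovT* is not transcribed.
So SovT is not produced.
c-di-GMP is present, so ElnB is inactive.
Required activator ElnB is absent, so *nolX* is not transcribed.
So NolX is not produced.
Mn²⁺ is absent, so WexD is inactive.
Required activator NolX is absent, so *quvB* is not transcribed.
So QuvB is not produced.
No repressor is bound and DovN is active, so *temY* is transcribed.

ON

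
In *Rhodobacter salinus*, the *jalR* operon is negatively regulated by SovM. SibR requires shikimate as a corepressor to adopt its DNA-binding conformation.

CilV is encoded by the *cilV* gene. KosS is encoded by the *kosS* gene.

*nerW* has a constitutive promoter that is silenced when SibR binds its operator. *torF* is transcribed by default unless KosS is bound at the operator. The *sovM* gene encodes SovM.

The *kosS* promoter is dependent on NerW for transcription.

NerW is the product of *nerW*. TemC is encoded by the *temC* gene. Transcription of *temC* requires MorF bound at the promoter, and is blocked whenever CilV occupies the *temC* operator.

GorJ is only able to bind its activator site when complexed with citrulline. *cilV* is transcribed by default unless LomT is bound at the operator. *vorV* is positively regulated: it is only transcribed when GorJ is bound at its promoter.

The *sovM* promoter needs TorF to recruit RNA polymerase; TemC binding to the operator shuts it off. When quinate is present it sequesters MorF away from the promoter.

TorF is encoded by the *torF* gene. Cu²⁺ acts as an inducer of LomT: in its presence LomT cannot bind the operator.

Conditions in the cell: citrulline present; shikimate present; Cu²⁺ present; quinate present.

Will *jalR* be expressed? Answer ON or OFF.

OFF

Shikimate is present, so SibR is active.
With repressor SibR bound, *nerW* is not transcribed.
So NerW is not produced.
Required activator NerW is absent, so *kosS* is not transcribed.
So KosS is not produced.
With no repressor bound, *torF* is transcribed.
So TorF is produced and active.
Quinate is present, so MorF is inactive.
Cu²⁺ is present, so LomT is inactive.
With no repressor bound, *cilV* is transcribed.
So CilV is produced and active.
With repressor CilV bound, *temC* is not transcribed.
So TemC is not produced.
No repressor is bound and TorF is active, so *sovM* is transcribed.
So SovM is produced and active.
With repressor SovM bound, *jalR* is not transcribed.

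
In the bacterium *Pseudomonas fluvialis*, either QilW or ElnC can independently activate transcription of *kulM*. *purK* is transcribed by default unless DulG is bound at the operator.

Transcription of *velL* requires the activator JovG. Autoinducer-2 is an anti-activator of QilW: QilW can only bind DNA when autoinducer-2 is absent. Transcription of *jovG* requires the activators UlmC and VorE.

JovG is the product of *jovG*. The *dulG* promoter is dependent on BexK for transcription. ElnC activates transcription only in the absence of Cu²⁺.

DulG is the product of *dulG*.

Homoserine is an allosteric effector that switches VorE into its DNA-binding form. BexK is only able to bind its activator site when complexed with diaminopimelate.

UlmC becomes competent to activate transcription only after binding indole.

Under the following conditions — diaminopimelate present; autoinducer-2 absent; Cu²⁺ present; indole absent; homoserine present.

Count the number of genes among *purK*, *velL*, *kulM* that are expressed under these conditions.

Diaminopimelate is present, so BexK is active.
No repressor is bound and BexK is active, so *dulG* is transcribed.
So DulG is produced and active.
With repressor DulG bound, *purK* is not transcribed.
→ *purK* is OFF.
Indole is absent, so UlmC is inactive.
Homoserine is present, so VorE is active.
Required activator UlmC is absent, so *jovG* is not transcribed.
So JovG is not produced.
Required activator JovG is absent, so *velL* is not transcribed.
→ *velL* is OFF.
Autoinducer-2 is absent, so QilW is active.
Cu²⁺ is present, so ElnC is inactive.
Activator QilW is present, so *kulM* is transcribed.
→ *kulM* is ON.
1 of the 3 genes is transcribed.

1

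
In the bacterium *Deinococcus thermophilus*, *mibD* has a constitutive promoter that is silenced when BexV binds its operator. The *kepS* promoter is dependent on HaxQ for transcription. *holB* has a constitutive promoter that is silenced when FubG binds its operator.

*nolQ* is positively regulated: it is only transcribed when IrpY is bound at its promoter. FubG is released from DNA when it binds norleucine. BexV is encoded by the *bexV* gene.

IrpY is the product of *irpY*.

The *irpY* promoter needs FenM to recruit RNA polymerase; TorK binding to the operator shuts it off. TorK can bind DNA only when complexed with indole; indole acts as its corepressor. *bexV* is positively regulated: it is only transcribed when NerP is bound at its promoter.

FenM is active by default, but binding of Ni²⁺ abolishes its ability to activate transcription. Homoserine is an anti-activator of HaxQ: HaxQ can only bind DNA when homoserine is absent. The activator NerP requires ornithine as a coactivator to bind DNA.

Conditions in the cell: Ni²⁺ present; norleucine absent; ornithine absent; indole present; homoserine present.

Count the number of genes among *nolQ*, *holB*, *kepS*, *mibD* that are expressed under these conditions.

1

Ni²⁺ is present, so FenM is inactive.
Indole is present, so TorK is active.
With repressor TorK bound, *irpY* is not transcribed.
So IrpY is not produced.
Required activator IrpY is absent, so *nolQ* is not transcribed.
→ *nolQ* is OFF.
Norleucine is absent, so FubG is active.
With repressor FubG bound, *holB* is not transcribed.
→ *holB* is OFF.
Homoserine is present, so HaxQ is inactive.
Required activator HaxQ is absent, so *kepS* is not transcribed.
→ *kepS* is OFF.
Ornithine is absent, so NerP is inactive.
Required activator NerP is absent, so *bexV* is not transcribed.
So BexV is not produced.
With no repressor bound, *mibD* is transcribed.
→ *mibD* is ON.
1 of the 4 genes is transcribed.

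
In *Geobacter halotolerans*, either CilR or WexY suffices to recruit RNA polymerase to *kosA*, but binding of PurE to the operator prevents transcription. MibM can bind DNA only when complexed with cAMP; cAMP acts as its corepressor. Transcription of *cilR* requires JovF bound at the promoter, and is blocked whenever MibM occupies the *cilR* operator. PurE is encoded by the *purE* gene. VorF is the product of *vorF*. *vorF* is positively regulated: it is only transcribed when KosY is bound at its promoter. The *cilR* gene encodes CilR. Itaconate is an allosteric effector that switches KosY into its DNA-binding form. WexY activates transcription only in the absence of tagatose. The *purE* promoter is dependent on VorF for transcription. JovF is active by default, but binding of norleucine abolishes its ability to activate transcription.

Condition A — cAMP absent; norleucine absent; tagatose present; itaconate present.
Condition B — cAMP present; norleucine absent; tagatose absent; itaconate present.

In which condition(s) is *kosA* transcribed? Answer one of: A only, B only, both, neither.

Condition A:
cAMP is absent, so MibM is inactive.
Norleucine is absent, so JovF is active.
No repressor is bound and JovF is active, so *cilR* is transcribed.
So CilR is produced and active.
Tagatose is present, so WexY is inactive.
Itaconate is present, so KosY is active.
No repressor is bound and KosY is active, so *vorF* is transcribed.
So VorF is produced and active.
No repressor is bound and VorF is active, so *purE* is transcribed.
So PurE is produced and active.
With repressor PurE bound, *kosA* is not transcribed.
→ *kosA* is OFF in A.
Condition B:
cAMP is present, so MibM is active.
Norleucine is absent, so JovF is active.
With repressor MibM bound, *cilR* is not transcribed.
So CilR is not produced.
Tagatose is absent, so WexY is active.
Itaconate is present, so KosY is active.
No repressor is bound and KosY is active, so *vorF* is transcribed.
So VorF is produced and active.
No repressor is bound and VorF is active, so *purE* is transcribed.
So PurE is produced and active.
With repressor PurE bound, *kosA* is not transcribed.
→ *kosA* is OFF in B.

neither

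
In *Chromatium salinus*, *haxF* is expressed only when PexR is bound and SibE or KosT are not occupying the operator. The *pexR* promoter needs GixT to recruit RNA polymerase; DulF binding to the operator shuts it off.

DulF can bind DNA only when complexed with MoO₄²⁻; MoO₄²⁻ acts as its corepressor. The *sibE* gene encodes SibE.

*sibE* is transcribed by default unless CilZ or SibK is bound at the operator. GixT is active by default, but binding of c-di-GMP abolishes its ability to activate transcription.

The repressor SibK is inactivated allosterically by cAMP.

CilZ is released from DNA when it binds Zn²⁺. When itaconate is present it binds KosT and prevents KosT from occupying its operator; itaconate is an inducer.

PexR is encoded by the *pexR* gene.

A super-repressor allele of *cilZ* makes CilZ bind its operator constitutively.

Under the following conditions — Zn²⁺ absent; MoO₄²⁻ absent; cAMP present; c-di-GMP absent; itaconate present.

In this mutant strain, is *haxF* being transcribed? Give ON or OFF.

c-di-GMP is absent, so GixT is active.
MoO₄²⁻ is absent, so DulF is inactive.
No repressor is bound and GixT is active, so *pexR* is transcribed.
So PexR is produced and active.
CilZ is constitutively active in this strain.
cAMP is present, so SibK is inactive.
With repressor CilZ bound, *sibE* is not transcribed.
So SibE is not produced.
Itaconate is present, so KosT is inactive.
No repressor is bound and PexR is active, so *haxF* is transcribed.

ON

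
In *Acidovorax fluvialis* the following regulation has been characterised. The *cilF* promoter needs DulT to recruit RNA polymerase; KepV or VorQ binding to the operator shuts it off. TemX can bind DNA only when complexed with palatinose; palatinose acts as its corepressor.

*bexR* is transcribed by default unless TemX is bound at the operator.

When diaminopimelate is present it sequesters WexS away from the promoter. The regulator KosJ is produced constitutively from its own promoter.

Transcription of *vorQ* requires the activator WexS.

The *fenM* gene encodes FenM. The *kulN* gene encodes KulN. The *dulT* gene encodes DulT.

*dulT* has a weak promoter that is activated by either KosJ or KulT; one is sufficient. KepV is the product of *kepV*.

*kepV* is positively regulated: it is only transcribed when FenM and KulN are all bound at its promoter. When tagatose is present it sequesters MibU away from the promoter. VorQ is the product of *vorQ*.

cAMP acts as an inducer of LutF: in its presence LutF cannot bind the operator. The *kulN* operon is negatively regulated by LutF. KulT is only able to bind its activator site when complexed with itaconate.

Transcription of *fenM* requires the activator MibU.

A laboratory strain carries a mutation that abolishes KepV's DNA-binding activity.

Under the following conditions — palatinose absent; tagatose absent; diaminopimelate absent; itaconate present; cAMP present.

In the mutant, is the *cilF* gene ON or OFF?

KepV is non-functional in this strain, so it has no effect.
KosJ is produced constitutively and is active.
Itaconate is present, so KulT is active.
Activator KosJ is present, so *dulT* is transcribed.
So DulT is produced and active.
Diaminopimelate is absent, so WexS is active.
No repressor is bound and WexS is active, so *vorQ* is transcribed.
So VorQ is produced and active.
With repressor VorQ bound, *cilF* is not transcribed.

OFF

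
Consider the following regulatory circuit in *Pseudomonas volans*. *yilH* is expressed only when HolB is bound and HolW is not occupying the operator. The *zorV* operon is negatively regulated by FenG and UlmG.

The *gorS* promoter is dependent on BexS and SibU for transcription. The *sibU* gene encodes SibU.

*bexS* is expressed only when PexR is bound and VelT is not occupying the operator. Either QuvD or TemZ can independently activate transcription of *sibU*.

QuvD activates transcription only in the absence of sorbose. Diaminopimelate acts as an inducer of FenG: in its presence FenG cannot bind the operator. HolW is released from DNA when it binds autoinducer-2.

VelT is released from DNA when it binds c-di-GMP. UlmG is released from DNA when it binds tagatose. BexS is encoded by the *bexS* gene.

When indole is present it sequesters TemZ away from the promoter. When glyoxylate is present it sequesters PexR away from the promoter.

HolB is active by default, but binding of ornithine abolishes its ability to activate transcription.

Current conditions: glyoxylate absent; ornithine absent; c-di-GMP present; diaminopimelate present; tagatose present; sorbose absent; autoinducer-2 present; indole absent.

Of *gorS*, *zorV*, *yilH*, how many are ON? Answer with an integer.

Glyoxylate is absent, so PexR is active.
c-di-GMP is present, so VelT is inactive.
No repressor is bound and PexR is active, so *bexS* is transcribed.
So BexS is produced and active.
Sorbose is absent, so QuvD is active.
Indole is absent, so TemZ is active.
Activator QuvD is present, so *sibU* is transcribed.
So SibU is produced and active.
No repressor is bound and BexS and SibU are active, so *gorS* is transcribed.
→ *gorS* is ON.
Diaminopimelate is present, so FenG is inactive.
Tagatose is present, so UlmG is inactive.
With no repressor bound, *zorV* is transcribed.
→ *zorV* is ON.
Autoinducer-2 is present, so HolW is inactive.
Ornithine is absent, so HolB is active.
No repressor is bound and HolB is active, so *yilH* is transcribed.
→ *yilH* is ON.
3 of the 3 genes are transcribed.

3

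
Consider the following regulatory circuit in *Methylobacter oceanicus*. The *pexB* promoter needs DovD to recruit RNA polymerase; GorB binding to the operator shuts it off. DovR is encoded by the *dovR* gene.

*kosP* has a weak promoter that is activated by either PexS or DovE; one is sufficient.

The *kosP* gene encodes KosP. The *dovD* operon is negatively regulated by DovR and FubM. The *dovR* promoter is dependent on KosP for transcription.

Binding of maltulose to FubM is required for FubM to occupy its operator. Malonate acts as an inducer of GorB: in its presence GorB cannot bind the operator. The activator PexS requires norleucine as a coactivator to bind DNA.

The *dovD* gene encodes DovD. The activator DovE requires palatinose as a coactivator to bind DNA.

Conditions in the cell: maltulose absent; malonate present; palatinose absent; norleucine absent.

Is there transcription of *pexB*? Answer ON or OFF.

ON

Malonate is present, so GorB is inactive.
Norleucine is absent, so PexS is inactive.
Palatinose is absent, so DovE is inactive.
No activator is available at the *kosP* promoter, so *kosP* is not transcribed.
So KosP is not produced.
Required activator KosP is absent, so *dovR* is not transcribed.
So DovR is not produced.
Maltulose is absent, so FubM is inactive.
With no repressor bound, *dovD* is transcribed.
So DovD is produced and active.
No repressor is bound and DovD is active, so *pexB* is transcribed.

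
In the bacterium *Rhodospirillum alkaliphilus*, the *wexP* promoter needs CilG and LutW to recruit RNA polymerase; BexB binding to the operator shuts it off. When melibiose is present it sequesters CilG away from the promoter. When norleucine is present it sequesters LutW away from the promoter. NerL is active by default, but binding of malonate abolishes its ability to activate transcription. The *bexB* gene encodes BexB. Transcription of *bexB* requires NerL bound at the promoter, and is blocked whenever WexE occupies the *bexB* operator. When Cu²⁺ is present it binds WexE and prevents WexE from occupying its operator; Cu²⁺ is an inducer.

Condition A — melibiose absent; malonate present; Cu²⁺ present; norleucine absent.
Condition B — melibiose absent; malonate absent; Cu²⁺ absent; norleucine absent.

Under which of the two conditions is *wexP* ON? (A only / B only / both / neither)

Condition A:
Melibiose is absent, so CilG is active.
Malonate is present, so NerL is inactive.
Cu²⁺ is present, so WexE is inactive.
Required activator NerL is absent, so *bexB* is not transcribed.
So BexB is not produced.
Norleucine is absent, so LutW is active.
No repressor is bound and CilG and LutW are active, so *wexP* is transcribed.
→ *wexP* is ON in A.
Condition B:
Melibiose is absent, so CilG is active.
Malonate is absent, so NerL is active.
Cu²⁺ is absent, so WexE is active.
With repressor WexE bound, *bexB* is not transcribed.
So BexB is not produced.
Norleucine is absent, so LutW is active.
No repressor is bound and CilG and LutW are active, so *wexP* is transcribed.
→ *wexP* is ON in B.

both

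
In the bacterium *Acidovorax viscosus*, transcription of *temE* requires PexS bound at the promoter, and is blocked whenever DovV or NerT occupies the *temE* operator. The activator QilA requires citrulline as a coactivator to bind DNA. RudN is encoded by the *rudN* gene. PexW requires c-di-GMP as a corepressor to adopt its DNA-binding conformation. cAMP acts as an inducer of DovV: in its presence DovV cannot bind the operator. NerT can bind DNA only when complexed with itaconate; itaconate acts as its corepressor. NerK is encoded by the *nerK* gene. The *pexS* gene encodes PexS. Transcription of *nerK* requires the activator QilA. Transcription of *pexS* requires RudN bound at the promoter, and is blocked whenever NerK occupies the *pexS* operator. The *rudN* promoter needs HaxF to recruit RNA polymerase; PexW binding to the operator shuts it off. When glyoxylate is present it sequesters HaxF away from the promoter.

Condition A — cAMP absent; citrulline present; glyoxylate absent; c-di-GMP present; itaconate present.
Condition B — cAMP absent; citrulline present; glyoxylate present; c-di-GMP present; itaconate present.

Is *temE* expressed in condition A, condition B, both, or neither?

Condition A:
cAMP is absent, so DovV is active.
Citrulline is present, so QilA is active.
No repressor is bound and QilA is active, so *nerK* is transcribed.
So NerK is produced and active.
Glyoxylate is absent, so HaxF is active.
c-di-GMP is present, so PexW is active.
With repressor PexW bound, *rudN* is not transcribed.
So RudN is not produced.
With repressor NerK bound, *pexS* is not transcribed.
So PexS is not produced.
Itaconate is present, so NerT is active.
With repressor DovV bound, *temE* is not transcribed.
→ *temE* is OFF in A.
Condition B:
cAMP is absent, so DovV is active.
Citrulline is present, so QilA is active.
No repressor is bound and QilA is active, so *nerK* is transcribed.
So NerK is produced and active.
Glyoxylate is present, so HaxF is inactive.
c-di-GMP is present, so PexW is active.
With repressor PexW bound, *rudN* is not transcribed.
So RudN is not produced.
With repressor NerK bound, *pexS* is not transcribed.
So PexS is not produced.
Itaconate is present, so NerT is active.
With repressor DovV bound, *temE* is not transcribed.
→ *temE* is OFF in B.

neither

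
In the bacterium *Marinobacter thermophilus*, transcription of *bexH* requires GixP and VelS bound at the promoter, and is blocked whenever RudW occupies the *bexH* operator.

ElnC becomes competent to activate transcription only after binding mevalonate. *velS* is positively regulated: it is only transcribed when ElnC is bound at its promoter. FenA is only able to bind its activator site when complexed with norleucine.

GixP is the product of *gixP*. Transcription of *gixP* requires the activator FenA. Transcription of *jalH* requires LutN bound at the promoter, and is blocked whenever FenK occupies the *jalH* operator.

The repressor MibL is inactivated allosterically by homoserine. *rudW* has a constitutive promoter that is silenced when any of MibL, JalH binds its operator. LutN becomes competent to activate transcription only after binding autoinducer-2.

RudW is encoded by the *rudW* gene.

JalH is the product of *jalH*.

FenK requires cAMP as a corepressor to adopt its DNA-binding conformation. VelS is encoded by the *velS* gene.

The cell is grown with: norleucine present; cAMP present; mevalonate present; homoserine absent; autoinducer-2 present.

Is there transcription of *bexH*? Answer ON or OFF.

Norleucine is present, so FenA is active.
No repressor is bound and FenA is active, so *gixP* is transcribed.
So GixP is produced and active.
Homoserine is absent, so MibL is active.
cAMP is present, so FenK is active.
Autoinducer-2 is present, so LutN is active.
With repressor FenK bound, *jalH* is not transcribed.
So JalH is not produced.
With repressor MibL bound, *rudW* is not transcribed.
So RudW is not produced.
Mevalonate is present, so ElnC is active.
No repressor is bound and ElnC is active, so *velS* is transcribed.
So VelS is produced and active.
No repressor is bound and GixP and VelS are active, so *bexH* is transcribed.

ON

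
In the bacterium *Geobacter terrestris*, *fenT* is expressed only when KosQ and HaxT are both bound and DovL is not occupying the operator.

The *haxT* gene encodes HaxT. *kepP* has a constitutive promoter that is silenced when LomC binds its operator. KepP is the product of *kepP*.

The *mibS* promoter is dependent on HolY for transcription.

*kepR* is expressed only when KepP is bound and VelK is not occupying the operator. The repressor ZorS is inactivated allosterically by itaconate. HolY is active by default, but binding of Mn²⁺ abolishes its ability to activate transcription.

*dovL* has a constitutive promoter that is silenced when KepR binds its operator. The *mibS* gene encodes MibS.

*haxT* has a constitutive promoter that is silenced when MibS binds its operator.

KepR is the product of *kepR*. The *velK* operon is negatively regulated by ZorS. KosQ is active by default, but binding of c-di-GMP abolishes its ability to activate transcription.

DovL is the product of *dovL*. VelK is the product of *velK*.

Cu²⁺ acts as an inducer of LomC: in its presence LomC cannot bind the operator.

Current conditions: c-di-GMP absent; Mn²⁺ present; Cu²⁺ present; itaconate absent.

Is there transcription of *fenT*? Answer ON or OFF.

c-di-GMP is absent, so KosQ is active.
Mn²⁺ is present, so HolY is inactive.
Required activator HolY is absent, so *mibS* is not transcribed.
So MibS is not produced.
With no repressor bound, *haxT* is transcribed.
So HaxT is produced and active.
Itaconate is absent, so ZorS is active.
With repressor ZorS bound, *velK* is not transcribed.
So VelK is not produced.
Cu²⁺ is present, so LomC is inactive.
With no repressor bound, *kepP* is transcribed.
So KepP is produced and active.
No repressor is bound and KepP is active, so *kepR* is transcribed.
So KepR is produced and active.
With repressor KepR bound, *dovL* is not transcribed.
So DovL is not produced.
No repressor is bound and KosQ and HaxT are active, so *fenT* is transcribed.

ON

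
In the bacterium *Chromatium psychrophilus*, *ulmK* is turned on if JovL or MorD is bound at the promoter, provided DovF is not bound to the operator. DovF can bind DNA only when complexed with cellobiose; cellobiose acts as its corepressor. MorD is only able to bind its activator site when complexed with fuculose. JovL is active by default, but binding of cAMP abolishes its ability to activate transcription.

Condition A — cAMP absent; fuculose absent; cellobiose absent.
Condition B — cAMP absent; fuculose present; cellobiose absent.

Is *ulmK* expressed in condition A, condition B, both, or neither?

Condition A:
cAMP is absent, so JovL is active.
Fuculose is absent, so MorD is inactive.
Cellobiose is absent, so DovF is inactive.
Activator JovL is present, so *ulmK* is transcribed.
→ *ulmK* is ON in A.
Condition B:
cAMP is absent, so JovL is active.
Fuculose is present, so MorD is active.
Cellobiose is absent, so DovF is inactive.
Activator JovL is present, so *ulmK* is transcribed.
→ *ulmK* is ON in B.

both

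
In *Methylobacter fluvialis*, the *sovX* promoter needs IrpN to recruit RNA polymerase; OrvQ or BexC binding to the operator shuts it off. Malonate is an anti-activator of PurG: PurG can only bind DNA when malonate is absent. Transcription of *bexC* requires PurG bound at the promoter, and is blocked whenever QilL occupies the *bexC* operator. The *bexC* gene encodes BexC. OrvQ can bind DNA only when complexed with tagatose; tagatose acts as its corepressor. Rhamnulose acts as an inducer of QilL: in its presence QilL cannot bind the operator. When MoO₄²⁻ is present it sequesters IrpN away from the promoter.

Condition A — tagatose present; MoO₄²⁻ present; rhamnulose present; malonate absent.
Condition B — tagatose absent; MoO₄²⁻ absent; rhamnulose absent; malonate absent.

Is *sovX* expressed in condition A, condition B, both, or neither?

Condition A:
Tagatose is present, so OrvQ is active.
MoO₄²⁻ is present, so IrpN is inactive.
Rhamnulose is present, so QilL is inactive.
Malonate is absent, so PurG is active.
No repressor is bound and PurG is active, so *bexC* is transcribed.
So BexC is produced and active.
With repressor OrvQ bound, *sovX* is not transcribed.
→ *sovX* is OFF in A.
Condition B:
Tagatose is absent, so OrvQ is inactive.
MoO₄²⁻ is absent, so IrpN is active.
Rhamnulose is absent, so QilL is active.
Malonate is absent, so PurG is active.
With repressor QilL bound, *bexC* is not transcribed.
So BexC is not produced.
No repressor is bound and IrpN is active, so *sovX* is transcribed.
→ *sovX* is ON in B.

B only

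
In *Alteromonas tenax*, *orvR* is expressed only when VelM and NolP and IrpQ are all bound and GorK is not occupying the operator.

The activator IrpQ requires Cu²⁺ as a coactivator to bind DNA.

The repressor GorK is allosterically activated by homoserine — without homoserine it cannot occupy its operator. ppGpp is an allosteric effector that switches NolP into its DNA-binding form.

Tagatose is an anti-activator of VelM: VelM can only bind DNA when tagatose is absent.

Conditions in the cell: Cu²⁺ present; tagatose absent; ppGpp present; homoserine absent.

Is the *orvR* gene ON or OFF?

Tagatose is absent, so VelM is active.
ppGpp is present, so NolP is active.
Cu²⁺ is present, so IrpQ is active.
Homoserine is absent, so GorK is inactive.
No repressor is bound and VelM and NolP and IrpQ are active, so *orvR* is transcribed.

ON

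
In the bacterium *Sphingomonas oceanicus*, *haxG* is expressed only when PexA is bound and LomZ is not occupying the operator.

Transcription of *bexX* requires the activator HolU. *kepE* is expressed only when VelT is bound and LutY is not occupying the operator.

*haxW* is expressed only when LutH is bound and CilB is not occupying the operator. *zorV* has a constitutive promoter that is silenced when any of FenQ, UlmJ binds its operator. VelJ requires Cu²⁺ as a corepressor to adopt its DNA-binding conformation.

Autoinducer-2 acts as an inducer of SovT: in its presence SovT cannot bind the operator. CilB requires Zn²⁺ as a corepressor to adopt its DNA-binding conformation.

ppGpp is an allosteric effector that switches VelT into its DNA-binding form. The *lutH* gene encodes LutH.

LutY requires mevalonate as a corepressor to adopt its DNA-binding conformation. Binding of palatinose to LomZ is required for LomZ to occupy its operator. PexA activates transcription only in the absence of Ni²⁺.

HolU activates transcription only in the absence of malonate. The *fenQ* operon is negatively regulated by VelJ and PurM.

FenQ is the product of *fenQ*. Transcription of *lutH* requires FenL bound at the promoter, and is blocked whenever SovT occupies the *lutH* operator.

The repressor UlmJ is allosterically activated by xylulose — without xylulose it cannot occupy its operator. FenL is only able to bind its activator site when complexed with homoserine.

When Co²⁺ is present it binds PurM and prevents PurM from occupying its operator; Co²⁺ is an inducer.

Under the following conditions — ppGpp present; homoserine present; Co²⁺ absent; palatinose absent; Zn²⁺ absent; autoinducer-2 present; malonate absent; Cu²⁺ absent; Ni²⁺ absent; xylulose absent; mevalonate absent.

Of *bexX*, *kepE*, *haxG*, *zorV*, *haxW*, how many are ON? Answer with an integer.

Malonate is absent, so HolU is active.
No repressor is bound and HolU is active, so *bexX* is transcribed.
→ *bexX* is ON.
ppGpp is present, so VelT is active.
Mevalonate is absent, so LutY is inactive.
No repressor is bound and VelT is active, so *kepE* is transcribed.
→ *kepE* is ON.
Palatinose is absent, so LomZ is inactive.
Ni²⁺ is absent, so PexA is active.
No repressor is bound and PexA is active, so *haxG* is transcribed.
→ *haxG* is ON.
Cu²⁺ is absent, so VelJ is inactive.
Co²⁺ is absent, so PurM is active.
With repressor PurM bound, *fenQ* is not transcribed.
So FenQ is not produced.
Xylulose is absent, so UlmJ is inactive.
With no repressor bound, *zorV* is transcribed.
→ *zorV* is ON.
Homoserine is present, so FenL is active.
Autoinducer-2 is present, so SovT is inactive.
No repressor is bound and FenL is active, so *lutH* is transcribed.
So LutH is produced and active.
Zn²⁺ is absent, so CilB is inactive.
No repressor is bound and LutH is active, so *haxW* is transcribed.
→ *haxW* is ON.
5 of the 5 genes are transcribed.

5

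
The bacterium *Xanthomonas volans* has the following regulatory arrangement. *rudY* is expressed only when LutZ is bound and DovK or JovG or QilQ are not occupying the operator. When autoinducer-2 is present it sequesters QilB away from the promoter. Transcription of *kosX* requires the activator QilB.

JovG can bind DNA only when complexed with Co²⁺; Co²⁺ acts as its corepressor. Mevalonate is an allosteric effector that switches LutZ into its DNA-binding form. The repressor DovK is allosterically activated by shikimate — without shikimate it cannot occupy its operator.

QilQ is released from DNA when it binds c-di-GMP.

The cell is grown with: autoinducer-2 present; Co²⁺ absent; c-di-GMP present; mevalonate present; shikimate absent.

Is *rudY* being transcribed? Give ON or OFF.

ON

Shikimate is absent, so DovK is inactive.
Co²⁺ is absent, so JovG is inactive.
c-di-GMP is present, so QilQ is inactive.
Mevalonate is present, so LutZ is active.
No repressor is bound and LutZ is active, so *rudY* is transcribed.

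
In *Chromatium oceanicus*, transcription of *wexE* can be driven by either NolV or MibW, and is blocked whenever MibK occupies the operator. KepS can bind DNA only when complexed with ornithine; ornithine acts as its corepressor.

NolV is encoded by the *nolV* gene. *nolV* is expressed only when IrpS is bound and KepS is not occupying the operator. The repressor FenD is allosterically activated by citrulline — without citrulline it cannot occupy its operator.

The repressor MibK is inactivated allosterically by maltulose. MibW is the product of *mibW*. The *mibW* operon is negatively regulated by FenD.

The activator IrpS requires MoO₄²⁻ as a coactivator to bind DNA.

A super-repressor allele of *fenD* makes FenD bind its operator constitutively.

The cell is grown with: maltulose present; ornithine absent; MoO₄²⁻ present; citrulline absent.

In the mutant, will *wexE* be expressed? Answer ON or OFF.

Ornithine is absent, so KepS is inactive.
MoO₄²⁻ is present, so IrpS is active.
No repressor is bound and IrpS is active, so *nolV* is transcribed.
So NolV is produced and active.
FenD is constitutively active in this strain.
With repressor FenD bound, *mibW* is not transcribed.
So MibW is not produced.
Maltulose is present, so MibK is inactive.
Activator NolV is present, so *wexE* is transcribed.

ON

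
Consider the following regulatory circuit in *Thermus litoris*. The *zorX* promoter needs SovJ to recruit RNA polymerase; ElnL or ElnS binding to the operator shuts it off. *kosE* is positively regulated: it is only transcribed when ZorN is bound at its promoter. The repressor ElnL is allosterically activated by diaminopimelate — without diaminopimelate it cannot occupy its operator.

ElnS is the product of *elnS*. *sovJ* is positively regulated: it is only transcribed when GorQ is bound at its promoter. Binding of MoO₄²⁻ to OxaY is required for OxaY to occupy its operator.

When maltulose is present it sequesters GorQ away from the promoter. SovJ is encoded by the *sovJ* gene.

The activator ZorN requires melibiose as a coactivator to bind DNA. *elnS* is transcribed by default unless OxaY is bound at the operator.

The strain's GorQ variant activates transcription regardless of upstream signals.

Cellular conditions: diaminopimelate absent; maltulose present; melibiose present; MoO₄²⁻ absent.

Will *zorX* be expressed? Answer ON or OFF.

Diaminopimelate is absent, so ElnL is inactive.
GorQ is constitutively active in this strain.
No repressor is bound and GorQ is active, so *sovJ* is transcribed.
So SovJ is produced and active.
MoO₄²⁻ is absent, so OxaY is inactive.
With no repressor bound, *elnS* is transcribed.
So ElnS is produced and active.
With repressor ElnS bound, *zorX* is not transcribed.

OFF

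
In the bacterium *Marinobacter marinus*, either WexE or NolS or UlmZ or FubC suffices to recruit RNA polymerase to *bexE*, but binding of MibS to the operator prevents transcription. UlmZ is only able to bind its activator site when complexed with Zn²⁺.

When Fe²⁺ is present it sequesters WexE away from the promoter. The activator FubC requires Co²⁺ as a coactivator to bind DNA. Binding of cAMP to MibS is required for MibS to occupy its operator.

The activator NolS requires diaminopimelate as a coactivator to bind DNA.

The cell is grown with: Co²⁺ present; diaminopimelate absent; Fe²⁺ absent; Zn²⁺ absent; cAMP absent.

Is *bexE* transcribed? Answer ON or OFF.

Fe²⁺ is absent, so WexE is active.
Diaminopimelate is absent, so NolS is inactive.
cAMP is absent, so MibS is inactive.
Zn²⁺ is absent, so UlmZ is inactive.
Co²⁺ is present, so FubC is active.
Activator WexE is present, so *bexE* is transcribed.

ON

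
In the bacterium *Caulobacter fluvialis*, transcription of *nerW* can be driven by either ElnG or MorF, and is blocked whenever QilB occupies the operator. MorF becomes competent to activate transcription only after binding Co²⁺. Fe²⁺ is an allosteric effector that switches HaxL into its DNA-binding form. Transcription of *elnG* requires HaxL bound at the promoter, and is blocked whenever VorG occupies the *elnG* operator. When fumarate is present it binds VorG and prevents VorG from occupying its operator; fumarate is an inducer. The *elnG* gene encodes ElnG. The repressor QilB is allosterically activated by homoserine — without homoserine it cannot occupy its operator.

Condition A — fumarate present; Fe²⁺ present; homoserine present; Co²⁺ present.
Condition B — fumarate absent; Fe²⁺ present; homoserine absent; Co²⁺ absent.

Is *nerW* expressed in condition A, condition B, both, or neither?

neither

Condition A:
Fumarate is present, so VorG is inactive.
Fe²⁺ is present, so HaxL is active.
No repressor is bound and HaxL is active, so *elnG* is transcribed.
So ElnG is produced and active.
Homoserine is present, so QilB is active.
Co²⁺ is present, so MorF is active.
With repressor QilB bound, *nerW* is not transcribed.
→ *nerW* is OFF in A.
Condition B:
Fumarate is absent, so VorG is active.
Fe²⁺ is present, so HaxL is active.
With repressor VorG bound, *elnG* is not transcribed.
So ElnG is not produced.
Homoserine is absent, so QilB is inactive.
Co²⁺ is absent, so MorF is inactive.
No activator is available at the *nerW* promoter, so *nerW* is not transcribed.
→ *nerW* is OFF in B.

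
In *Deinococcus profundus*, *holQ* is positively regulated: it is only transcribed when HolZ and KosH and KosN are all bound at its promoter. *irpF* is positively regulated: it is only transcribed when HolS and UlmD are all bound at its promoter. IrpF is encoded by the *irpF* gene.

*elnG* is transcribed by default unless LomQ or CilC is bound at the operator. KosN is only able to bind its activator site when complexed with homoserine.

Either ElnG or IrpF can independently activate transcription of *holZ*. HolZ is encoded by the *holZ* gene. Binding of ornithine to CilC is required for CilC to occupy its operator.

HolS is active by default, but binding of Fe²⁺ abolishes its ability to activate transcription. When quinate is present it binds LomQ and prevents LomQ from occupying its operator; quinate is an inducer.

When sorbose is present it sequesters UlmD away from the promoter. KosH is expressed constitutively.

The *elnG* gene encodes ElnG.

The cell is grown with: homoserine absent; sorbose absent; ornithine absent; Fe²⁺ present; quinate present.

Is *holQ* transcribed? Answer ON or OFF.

Quinate is present, so LomQ is inactive.
Ornithine is absent, so CilC is inactive.
With no repressor bound, *elnG* is transcribed.
So ElnG is produced and active.
Fe²⁺ is present, so HolS is inactive.
Sorbose is absent, so UlmD is active.
Required activator HolS is absent, so *irpF* is not transcribed.
So IrpF is not produced.
Activator ElnG is present, so *holZ* is transcribed.
So HolZ is produced and active.
KosH is produced constitutively and is active.
Homoserine is absent, so KosN is inactive.
Required activator KosN is absent, so *holQ* is not transcribed.

OFF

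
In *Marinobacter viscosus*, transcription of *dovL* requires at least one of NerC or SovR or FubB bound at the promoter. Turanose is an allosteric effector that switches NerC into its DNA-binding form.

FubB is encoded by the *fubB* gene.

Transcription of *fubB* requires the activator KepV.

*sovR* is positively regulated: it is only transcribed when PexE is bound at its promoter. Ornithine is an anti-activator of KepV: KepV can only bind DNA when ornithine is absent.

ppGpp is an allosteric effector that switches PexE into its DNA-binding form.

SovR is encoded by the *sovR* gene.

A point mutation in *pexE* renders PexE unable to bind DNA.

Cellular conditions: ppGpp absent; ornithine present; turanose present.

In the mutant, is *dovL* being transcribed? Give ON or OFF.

Turanose is present, so NerC is active.
PexE is non-functional in this strain, so it has no effect.
Required activator PexE is absent, so *sovR* is not transcribed.
So SovR is not produced.
Ornithine is present, so KepV is inactive.
Required activator KepV is absent, so *fubB* is not transcribed.
So FubB is not produced.
Activator NerC is present, so *dovL* is transcribed.

ON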